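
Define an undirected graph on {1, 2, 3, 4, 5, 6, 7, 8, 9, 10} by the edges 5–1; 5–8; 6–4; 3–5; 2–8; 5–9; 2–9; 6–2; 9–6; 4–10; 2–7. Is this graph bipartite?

9-2-6-9 is an odd cycle (length 3), and a bipartite graph can contain only even cycles.

No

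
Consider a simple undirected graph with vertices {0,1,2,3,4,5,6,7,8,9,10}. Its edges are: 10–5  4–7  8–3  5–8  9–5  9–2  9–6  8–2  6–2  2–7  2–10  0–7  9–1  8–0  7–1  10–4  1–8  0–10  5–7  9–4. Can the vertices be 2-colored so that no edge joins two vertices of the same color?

The cycle 2-6-9-2 has length 3, which is odd, so the graph is not bipartite.

No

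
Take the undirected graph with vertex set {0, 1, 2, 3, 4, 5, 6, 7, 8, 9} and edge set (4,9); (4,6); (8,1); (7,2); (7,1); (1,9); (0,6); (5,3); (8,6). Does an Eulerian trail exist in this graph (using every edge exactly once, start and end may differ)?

Degrees: 0:1, 1:3, 2:1, 3:1, 4:2, 5:1, 6:3, 7:2, 8:2, 9:2
Odd-degree vertices: 0, 1, 2, 3, 5, 6 (6 total).
An Eulerian trail requires 0 or 2 odd-degree vertices; here there are 6.

No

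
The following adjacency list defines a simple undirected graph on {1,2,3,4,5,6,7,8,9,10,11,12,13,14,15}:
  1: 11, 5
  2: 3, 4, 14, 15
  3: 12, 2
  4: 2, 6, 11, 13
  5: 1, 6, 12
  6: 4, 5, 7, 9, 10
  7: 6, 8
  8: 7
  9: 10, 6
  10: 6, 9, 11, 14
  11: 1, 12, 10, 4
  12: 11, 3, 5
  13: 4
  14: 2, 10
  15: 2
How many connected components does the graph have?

Component: {1, 2, 3, 4, 5, 6, 7, 8, 9, 10, 11, 12, 13, 14, 15}

1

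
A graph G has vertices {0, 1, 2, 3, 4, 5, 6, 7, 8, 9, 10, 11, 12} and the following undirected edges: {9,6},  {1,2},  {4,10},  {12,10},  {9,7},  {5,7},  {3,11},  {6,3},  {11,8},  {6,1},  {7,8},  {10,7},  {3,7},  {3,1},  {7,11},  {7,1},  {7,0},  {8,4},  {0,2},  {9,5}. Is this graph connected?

Starting from 0 and exploring outward reaches every vertex (0, 7, 2, 5, 1, 10, 8, 9, 11, 3, 6, 12, 4); the graph is connected.

Yes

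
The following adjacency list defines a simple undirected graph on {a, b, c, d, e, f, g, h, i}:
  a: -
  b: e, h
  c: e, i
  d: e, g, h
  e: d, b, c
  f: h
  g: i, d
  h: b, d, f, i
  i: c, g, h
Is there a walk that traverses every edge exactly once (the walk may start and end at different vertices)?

Degrees: a:0, b:2, c:2, d:3, e:3, f:1, g:2, h:4, i:3
Odd-degree vertices: d, e, f, i (4 total).
With 4 odd-degree vertices (more than two), no single trail can use every edge.

No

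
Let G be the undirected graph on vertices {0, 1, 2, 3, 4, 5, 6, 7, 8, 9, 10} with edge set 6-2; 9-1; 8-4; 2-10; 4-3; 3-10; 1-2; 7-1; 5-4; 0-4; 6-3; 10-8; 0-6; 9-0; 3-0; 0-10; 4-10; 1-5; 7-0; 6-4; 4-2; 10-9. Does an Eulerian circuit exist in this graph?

Degrees: 0:6, 1:4, 2:4, 3:4, 4:7, 5:2, 6:4, 7:2, 8:2, 9:3, 10:6
Vertices with odd degree: 4, 9. An Eulerian circuit requires all degrees even.

No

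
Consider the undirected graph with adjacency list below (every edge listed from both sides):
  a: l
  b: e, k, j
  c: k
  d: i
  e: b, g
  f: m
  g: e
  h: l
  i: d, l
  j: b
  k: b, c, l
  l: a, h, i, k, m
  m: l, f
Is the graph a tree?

|V| = 13, |E| = 12.
It is connected with exactly 12 edges, hence acyclic — it is a tree.

Yes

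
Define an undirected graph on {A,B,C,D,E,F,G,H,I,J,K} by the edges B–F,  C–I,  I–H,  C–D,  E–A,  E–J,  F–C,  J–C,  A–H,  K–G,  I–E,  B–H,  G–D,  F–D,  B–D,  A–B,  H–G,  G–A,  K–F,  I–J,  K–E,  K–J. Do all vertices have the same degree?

Yes

Degrees: A:4, B:4, C:4, D:4, E:4, F:4, G:4, H:4, I:4, J:4, K:4
All degrees equal 4; the graph is regular.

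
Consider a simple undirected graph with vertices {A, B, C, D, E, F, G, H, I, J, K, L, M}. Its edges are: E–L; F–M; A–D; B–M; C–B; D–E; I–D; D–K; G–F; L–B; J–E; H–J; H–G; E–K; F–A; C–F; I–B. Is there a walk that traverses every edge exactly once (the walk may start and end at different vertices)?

Yes

Degrees: A:2, B:4, C:2, D:4, E:4, F:4, G:2, H:2, I:2, J:2, K:2, L:2, M:2
Odd-degree vertices: none (0 total).
With 0 odd-degree vertices and all edges in one connected piece, an Eulerian trail exists.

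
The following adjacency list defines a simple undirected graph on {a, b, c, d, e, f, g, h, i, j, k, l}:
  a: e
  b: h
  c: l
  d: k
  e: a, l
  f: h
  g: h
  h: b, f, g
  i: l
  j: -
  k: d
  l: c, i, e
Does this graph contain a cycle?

No

The graph has 12 vertices, 8 edges, and 4 connected components.
A forest on 12 vertices with 4 components has exactly 8 edges, which matches — so no cycle.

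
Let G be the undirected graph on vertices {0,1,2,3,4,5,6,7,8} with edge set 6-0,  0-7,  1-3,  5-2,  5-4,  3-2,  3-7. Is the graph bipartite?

Color {1, 2, 4, 6, 7, 8} black and {0, 3, 5} white. No edge joins two same-colored vertices, so the graph is bipartite.

Yes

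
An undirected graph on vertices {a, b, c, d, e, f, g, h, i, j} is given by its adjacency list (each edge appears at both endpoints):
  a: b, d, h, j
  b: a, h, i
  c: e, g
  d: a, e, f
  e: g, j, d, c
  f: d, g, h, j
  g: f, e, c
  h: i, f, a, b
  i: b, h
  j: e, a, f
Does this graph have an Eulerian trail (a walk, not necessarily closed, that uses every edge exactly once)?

Degrees: a:4, b:3, c:2, d:3, e:4, f:4, g:3, h:4, i:2, j:3
Odd-degree vertices: b, d, g, j (4 total).
An Eulerian trail requires 0 or 2 odd-degree vertices; here there are 4.

No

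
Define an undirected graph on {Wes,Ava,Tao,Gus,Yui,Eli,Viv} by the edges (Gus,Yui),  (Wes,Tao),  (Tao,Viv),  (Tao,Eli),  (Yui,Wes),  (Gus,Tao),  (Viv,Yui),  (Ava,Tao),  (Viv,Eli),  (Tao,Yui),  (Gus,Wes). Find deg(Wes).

Neighbors of Wes: Tao, Gus, Yui.

3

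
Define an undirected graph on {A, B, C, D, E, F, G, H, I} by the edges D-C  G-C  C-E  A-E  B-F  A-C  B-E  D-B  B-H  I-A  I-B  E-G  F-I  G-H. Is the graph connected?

Starting from A and exploring outward reaches every vertex (A, E, I, C, B, G, F, D, H); the graph is connected.

Yes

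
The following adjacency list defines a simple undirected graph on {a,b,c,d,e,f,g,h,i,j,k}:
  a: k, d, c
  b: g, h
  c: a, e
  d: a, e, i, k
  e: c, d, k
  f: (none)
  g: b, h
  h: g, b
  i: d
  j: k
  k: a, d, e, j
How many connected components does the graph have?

Component: {f}
Component: {b, g, h}
Component: {a, c, d, e, i, j, k}

3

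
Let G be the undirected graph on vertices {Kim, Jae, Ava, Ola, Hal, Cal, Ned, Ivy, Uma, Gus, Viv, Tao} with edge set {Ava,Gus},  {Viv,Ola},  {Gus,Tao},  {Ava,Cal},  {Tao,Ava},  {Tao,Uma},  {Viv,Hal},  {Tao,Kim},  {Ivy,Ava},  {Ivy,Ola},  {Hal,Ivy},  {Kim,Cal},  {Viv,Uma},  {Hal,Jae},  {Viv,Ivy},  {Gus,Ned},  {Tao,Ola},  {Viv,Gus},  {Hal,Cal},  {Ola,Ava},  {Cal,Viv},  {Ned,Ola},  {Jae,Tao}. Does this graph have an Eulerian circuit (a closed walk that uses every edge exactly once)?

Degrees: Kim:2, Jae:2, Ava:5, Ola:5, Hal:4, Cal:4, Ned:2, Ivy:4, Uma:2, Gus:4, Viv:6, Tao:6
Vertices with odd degree: Ava, Ola. An Eulerian circuit requires all degrees even.

No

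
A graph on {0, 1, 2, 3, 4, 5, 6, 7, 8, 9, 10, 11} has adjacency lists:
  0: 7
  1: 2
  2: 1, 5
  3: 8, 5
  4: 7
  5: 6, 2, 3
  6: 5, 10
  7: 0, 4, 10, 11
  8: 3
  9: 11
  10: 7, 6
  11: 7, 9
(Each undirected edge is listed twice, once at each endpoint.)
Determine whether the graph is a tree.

Yes

|V| = 12, |E| = 11.
It is connected with exactly 11 edges, hence acyclic — it is a tree.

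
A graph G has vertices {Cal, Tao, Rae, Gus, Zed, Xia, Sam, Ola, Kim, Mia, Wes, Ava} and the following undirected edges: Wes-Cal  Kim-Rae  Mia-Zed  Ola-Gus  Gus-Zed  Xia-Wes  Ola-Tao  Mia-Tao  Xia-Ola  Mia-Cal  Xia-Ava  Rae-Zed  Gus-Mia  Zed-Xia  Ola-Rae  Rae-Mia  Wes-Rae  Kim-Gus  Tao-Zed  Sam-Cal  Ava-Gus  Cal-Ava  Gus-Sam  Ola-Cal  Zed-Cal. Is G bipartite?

The cycle Mia-Zed-Cal-Mia has length 3, which is odd, so the graph is not bipartite.

No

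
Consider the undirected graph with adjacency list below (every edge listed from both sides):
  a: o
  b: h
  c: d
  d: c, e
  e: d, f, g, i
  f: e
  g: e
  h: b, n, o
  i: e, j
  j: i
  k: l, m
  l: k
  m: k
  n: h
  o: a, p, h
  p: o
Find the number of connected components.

Component: {k, l, m}
Component: {a, b, h, n, o, p}
Component: {c, d, e, f, g, i, j}

3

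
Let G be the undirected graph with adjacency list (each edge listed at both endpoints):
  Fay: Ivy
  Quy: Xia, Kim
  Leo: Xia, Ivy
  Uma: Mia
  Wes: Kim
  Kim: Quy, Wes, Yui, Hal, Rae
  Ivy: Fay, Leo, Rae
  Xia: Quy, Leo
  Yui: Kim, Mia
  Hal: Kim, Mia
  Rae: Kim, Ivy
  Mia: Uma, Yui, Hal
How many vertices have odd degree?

6

Degrees: Fay:1, Quy:2, Leo:2, Uma:1, Wes:1, Kim:5, Ivy:3, Xia:2, Yui:2, Hal:2, Rae:2, Mia:3
Odd-degree vertices: Fay, Uma, Wes, Kim, Ivy, Mia.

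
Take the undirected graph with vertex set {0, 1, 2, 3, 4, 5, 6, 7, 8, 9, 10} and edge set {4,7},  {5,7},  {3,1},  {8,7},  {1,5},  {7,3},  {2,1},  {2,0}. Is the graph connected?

Component: {6}
Component: {9}
Component: {10}
Component: {0, 1, 2, 3, 4, 5, 7, 8}
No edge joins these 4 groups, so the graph is disconnected.

No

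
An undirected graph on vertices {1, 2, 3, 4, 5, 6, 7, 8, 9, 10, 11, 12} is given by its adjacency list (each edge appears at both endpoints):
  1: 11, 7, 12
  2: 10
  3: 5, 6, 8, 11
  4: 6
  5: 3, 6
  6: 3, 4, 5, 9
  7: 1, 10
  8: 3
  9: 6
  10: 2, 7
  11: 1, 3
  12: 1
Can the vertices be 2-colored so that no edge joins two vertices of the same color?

The cycle 5-6-3-5 has length 3, which is odd, so the graph is not bipartite.

No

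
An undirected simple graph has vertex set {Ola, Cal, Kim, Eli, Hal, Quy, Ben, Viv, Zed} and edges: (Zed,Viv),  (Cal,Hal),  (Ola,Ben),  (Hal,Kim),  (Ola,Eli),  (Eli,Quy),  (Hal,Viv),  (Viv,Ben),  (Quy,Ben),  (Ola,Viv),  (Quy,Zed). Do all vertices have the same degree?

No

Degrees: Ola:3, Cal:1, Kim:1, Eli:2, Hal:3, Quy:3, Ben:3, Viv:4, Zed:2
Vertex Cal has degree 1 while Viv has degree 4, so the graph is not regular.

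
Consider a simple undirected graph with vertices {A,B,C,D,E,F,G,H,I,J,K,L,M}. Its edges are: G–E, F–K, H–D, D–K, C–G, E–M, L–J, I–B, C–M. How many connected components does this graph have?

5

Component: {A}
Component: {B, I}
Component: {J, L}
Component: {C, E, G, M}
Component: {D, F, H, K}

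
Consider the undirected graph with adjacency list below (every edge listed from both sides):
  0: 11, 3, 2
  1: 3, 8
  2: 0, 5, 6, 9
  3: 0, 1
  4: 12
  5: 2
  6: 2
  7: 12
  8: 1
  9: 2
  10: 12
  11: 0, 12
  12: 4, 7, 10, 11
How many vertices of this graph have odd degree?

Degrees: 0:3, 1:2, 2:4, 3:2, 4:1, 5:1, 6:1, 7:1, 8:1, 9:1, 10:1, 11:2, 12:4
Odd-degree vertices: 0, 4, 5, 6, 7, 8, 9, 10.

8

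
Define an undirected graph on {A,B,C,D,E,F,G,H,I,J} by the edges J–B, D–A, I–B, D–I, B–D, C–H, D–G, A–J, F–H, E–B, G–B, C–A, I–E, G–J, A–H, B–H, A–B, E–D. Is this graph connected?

Yes

Starting from A and exploring outward reaches every vertex (A, D, H, C, J, B, G, E, I, F); the graph is connected.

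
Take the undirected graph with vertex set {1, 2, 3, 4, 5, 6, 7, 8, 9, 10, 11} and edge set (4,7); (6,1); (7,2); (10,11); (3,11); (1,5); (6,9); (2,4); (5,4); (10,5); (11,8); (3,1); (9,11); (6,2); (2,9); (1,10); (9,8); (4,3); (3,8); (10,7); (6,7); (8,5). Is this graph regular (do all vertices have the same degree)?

Degrees: 1:4, 2:4, 3:4, 4:4, 5:4, 6:4, 7:4, 8:4, 9:4, 10:4, 11:4
All degrees equal 4; the graph is regular.

Yes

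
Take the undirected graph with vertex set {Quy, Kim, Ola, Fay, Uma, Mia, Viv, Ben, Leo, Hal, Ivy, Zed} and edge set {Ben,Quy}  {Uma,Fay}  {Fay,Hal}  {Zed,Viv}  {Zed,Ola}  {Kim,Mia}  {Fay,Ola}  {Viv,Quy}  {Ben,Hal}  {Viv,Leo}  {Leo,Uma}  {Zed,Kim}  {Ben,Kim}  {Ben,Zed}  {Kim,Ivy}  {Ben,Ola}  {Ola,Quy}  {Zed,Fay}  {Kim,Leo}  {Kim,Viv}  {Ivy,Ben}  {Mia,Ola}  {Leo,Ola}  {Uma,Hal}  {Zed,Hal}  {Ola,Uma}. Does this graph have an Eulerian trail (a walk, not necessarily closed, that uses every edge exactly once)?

Yes

Degrees: Quy:3, Kim:6, Ola:7, Fay:4, Uma:4, Mia:2, Viv:4, Ben:6, Leo:4, Hal:4, Ivy:2, Zed:6
Odd-degree vertices: Quy, Ola (2 total).
With 2 odd-degree vertices and all edges in one connected piece, an Eulerian trail exists (from Quy to Ola).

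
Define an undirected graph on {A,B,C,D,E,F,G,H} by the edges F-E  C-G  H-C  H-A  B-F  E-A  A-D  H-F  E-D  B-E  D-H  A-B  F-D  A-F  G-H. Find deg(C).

Neighbors of C: G, H.

2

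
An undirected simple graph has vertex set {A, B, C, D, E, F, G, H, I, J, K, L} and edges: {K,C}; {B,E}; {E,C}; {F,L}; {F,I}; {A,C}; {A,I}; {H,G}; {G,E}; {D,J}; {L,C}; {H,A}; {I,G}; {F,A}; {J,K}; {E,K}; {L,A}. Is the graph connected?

Yes

Starting from A and exploring outward reaches every vertex (A, C, L, H, I, F, K, E, G, J, B, D); the graph is connected.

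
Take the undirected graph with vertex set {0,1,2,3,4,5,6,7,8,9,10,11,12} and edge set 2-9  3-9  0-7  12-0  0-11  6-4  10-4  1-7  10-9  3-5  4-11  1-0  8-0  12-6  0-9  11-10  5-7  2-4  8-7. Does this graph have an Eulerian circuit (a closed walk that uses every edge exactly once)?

Degrees: 0:6, 1:2, 2:2, 3:2, 4:4, 5:2, 6:2, 7:4, 8:2, 9:4, 10:3, 11:3, 12:2
10, 11 have odd degree; an Eulerian circuit needs every degree to be even, so none exists.

No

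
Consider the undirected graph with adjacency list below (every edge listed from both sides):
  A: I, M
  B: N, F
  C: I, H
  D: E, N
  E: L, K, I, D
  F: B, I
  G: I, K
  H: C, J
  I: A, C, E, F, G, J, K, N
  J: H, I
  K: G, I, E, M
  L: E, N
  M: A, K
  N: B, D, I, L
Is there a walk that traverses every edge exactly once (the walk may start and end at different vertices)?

Yes

Degrees: A:2, B:2, C:2, D:2, E:4, F:2, G:2, H:2, I:8, J:2, K:4, L:2, M:2, N:4
Odd-degree vertices: none (0 total).
With 0 odd-degree vertices and all edges in one connected piece, an Eulerian trail exists.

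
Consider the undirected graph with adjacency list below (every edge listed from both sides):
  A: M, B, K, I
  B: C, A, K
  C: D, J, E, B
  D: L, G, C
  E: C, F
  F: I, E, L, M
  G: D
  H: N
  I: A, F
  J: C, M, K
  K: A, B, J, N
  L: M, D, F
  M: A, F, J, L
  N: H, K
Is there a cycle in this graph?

Yes

|V| = 14, |E| = 20, number of components = 1.
One cycle is J-M-F-E-C-J.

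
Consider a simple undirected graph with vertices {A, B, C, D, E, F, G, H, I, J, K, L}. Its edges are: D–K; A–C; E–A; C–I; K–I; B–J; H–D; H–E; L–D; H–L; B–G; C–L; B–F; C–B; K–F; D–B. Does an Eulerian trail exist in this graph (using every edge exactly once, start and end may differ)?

Degrees: A:2, B:5, C:4, D:4, E:2, F:2, G:1, H:3, I:2, J:1, K:3, L:3
Odd-degree vertices: B, G, H, J, K, L (6 total).
With 6 odd-degree vertices (more than two), no single trail can use every edge.

No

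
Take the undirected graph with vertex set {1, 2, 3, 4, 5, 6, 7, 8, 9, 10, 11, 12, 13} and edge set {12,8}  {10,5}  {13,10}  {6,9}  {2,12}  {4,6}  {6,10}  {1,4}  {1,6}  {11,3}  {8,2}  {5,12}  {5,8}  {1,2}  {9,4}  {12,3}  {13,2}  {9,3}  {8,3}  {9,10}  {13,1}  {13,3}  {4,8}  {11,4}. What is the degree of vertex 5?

Neighbors of 5: 8, 10, 12.

3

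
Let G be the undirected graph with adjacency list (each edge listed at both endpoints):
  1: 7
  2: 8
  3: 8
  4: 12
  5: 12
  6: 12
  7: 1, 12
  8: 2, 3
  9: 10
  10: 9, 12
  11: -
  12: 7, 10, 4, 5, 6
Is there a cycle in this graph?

|V| = 12, |E| = 9, number of components = 3.
A forest on 12 vertices with 3 components has exactly 9 edges, which matches — so no cycle.

No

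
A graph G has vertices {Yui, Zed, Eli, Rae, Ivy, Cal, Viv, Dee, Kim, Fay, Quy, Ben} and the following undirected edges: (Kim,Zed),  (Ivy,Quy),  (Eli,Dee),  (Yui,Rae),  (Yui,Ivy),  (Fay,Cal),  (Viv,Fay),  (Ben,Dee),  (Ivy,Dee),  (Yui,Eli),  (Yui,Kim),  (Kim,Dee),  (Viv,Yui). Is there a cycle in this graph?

Yes

The graph has 12 vertices, 13 edges, and 1 connected component.
One cycle is Yui-Kim-Dee-Ivy-Yui.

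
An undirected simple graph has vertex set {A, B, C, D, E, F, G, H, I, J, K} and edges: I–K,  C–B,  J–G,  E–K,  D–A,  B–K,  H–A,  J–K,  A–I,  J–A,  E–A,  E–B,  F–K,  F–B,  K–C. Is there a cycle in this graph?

|V| = 11, |E| = 15, number of components = 1.
Since 15 > 11 - 1, a cycle must exist; for instance K-F-B-C-K.

Yes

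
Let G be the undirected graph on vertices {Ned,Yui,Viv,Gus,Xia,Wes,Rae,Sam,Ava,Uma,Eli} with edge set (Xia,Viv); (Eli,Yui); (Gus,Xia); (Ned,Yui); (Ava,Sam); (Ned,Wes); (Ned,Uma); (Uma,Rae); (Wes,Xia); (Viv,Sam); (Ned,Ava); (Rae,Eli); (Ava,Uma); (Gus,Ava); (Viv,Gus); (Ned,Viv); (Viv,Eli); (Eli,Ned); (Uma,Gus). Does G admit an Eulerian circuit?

No

Degrees: Ned:6, Yui:2, Viv:5, Gus:4, Xia:3, Wes:2, Rae:2, Sam:2, Ava:4, Uma:4, Eli:4
Vertices with odd degree: Viv, Xia. An Eulerian circuit requires all degrees even.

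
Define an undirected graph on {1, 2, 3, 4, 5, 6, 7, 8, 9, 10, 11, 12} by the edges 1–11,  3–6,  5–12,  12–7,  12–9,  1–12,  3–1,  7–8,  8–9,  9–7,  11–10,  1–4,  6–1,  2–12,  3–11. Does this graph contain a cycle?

The graph has 12 vertices, 15 edges, and 1 connected component.
One cycle is 1-6-3-1.

Yes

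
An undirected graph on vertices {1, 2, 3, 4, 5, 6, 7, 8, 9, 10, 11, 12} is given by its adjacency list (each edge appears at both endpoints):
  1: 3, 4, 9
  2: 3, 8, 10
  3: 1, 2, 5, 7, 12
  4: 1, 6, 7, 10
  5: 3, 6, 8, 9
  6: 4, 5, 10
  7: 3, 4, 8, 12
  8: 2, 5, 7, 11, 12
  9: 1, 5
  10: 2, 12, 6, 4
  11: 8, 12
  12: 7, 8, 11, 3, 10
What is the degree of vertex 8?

Neighbors of 8: 2, 5, 7, 11, 12.

5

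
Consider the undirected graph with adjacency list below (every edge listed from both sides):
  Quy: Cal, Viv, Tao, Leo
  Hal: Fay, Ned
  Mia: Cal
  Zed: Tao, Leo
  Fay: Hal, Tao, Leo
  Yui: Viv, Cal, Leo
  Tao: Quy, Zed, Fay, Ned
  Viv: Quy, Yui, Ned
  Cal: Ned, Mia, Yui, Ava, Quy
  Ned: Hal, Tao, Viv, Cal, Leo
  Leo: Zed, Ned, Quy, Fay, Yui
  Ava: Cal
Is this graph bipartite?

Yes

A valid 2-coloring puts {Hal, Tao, Viv, Cal, Leo} on one side and {Quy, Mia, Zed, Fay, Yui, Ned, Ava} on the other; every edge crosses between the two sides.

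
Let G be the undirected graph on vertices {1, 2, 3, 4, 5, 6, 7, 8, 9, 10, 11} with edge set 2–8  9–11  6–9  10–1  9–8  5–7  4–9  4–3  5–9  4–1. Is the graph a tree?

|V| = 11, |E| = 10.
Connected and |E| = |V| - 1, which characterizes a tree.

Yes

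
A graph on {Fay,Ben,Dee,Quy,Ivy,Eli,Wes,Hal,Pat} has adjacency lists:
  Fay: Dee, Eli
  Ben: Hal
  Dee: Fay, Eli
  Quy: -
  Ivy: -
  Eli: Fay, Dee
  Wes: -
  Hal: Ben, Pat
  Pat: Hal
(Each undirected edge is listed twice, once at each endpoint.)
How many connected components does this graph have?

Component: {Quy}
Component: {Ivy}
Component: {Wes}
Component: {Fay, Dee, Eli}
Component: {Ben, Hal, Pat}

5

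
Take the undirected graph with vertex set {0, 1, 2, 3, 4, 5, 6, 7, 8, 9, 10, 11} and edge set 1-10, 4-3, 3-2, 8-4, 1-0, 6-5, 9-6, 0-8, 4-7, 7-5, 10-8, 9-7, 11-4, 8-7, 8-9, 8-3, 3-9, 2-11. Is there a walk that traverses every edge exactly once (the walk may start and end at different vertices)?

Yes

Degrees: 0:2, 1:2, 2:2, 3:4, 4:4, 5:2, 6:2, 7:4, 8:6, 9:4, 10:2, 11:2
Odd-degree vertices: none (0 total).
The non-isolated vertices are connected and exactly 0 have odd degree, so an Eulerian trail exists.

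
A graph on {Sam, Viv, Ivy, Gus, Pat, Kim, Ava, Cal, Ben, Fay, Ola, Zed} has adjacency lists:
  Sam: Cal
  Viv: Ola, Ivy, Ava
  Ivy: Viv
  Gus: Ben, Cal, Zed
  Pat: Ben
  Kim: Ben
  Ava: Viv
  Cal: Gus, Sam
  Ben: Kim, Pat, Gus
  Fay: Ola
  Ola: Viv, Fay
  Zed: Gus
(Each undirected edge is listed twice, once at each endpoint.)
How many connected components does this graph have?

Component: {Viv, Ivy, Ava, Fay, Ola}
Component: {Sam, Gus, Pat, Kim, Cal, Ben, Zed}

2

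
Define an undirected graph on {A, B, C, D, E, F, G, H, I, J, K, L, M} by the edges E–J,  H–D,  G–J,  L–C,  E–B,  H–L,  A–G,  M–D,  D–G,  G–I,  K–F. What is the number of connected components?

2

Component: {F, K}
Component: {A, B, C, D, E, G, H, I, J, L, M}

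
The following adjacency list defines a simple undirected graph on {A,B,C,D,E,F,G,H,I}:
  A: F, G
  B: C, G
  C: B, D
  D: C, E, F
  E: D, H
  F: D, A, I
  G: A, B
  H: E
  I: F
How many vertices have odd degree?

Degrees: A:2, B:2, C:2, D:3, E:2, F:3, G:2, H:1, I:1
Odd-degree vertices: D, F, H, I.

4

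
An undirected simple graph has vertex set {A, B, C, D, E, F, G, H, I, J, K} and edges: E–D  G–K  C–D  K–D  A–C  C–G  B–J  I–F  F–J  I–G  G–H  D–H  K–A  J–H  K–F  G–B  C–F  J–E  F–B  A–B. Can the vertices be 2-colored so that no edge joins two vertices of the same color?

No

F-J-B-F is an odd cycle (length 3), and a bipartite graph can contain only even cycles.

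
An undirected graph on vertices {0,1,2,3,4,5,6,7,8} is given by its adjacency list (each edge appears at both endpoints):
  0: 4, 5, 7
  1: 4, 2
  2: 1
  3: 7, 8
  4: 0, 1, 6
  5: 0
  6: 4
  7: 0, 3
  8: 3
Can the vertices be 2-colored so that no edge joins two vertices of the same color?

Partition the vertices as {2, 4, 5, 7, 8} vs {0, 1, 3, 6}. Each listed edge has one endpoint in each part, so the graph is bipartite.

Yes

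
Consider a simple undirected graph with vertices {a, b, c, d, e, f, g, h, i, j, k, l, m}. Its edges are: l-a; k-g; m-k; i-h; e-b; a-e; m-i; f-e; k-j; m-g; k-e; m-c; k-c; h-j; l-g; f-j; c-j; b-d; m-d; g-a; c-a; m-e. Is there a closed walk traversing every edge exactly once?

No

Degrees: a:4, b:2, c:4, d:2, e:5, f:2, g:4, h:2, i:2, j:4, k:5, l:2, m:6
Vertices with odd degree: e, k. An Eulerian circuit requires all degrees even.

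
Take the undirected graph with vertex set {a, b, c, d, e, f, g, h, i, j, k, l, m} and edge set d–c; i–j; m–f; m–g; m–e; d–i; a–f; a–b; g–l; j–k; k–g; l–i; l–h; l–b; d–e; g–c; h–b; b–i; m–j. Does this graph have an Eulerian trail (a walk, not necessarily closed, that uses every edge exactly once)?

Yes

Degrees: a:2, b:4, c:2, d:3, e:2, f:2, g:4, h:2, i:4, j:3, k:2, l:4, m:4
Odd-degree vertices: d, j (2 total).
With 2 odd-degree vertices and all edges in one connected piece, an Eulerian trail exists (from d to j).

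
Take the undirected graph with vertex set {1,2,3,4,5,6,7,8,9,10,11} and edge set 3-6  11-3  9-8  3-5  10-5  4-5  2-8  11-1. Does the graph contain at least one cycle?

The graph has 11 vertices, 8 edges, and 3 connected components.
Since 8 = 11 - 3, the graph is a forest and contains no cycle.

No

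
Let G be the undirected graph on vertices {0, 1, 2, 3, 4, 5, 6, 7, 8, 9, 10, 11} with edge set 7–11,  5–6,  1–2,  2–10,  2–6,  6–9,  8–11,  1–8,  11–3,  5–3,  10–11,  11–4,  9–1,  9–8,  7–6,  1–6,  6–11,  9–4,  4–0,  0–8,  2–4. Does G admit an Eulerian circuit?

Degrees: 0:2, 1:4, 2:4, 3:2, 4:4, 5:2, 6:6, 7:2, 8:4, 9:4, 10:2, 11:6
Every vertex has even degree and the edges form a single connected piece, so an Eulerian circuit exists.

Yes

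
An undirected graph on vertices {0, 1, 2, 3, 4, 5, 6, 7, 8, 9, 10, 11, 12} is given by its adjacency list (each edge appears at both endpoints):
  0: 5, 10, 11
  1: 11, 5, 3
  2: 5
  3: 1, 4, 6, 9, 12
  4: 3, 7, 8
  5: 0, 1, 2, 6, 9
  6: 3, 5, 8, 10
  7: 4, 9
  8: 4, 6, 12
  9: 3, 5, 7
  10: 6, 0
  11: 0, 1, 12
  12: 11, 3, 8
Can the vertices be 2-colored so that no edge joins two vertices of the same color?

Yes

A valid 2-coloring puts {3, 5, 7, 8, 10, 11} on one side and {0, 1, 2, 4, 6, 9, 12} on the other; every edge crosses between the two sides.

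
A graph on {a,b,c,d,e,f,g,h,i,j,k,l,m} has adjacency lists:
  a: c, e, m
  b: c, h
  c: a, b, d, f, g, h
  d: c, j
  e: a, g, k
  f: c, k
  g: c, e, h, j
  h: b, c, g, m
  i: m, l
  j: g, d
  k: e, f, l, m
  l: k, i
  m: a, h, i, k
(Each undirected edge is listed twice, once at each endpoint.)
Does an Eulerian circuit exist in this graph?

No

Degrees: a:3, b:2, c:6, d:2, e:3, f:2, g:4, h:4, i:2, j:2, k:4, l:2, m:4
a, e have odd degree; an Eulerian circuit needs every degree to be even, so none exists.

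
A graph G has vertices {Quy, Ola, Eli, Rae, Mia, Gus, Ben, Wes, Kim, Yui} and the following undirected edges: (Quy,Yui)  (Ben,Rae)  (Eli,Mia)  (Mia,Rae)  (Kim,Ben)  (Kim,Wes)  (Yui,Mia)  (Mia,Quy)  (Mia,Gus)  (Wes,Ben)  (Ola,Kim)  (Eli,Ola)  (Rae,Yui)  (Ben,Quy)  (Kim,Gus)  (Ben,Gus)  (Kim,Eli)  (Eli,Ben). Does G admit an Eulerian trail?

Degrees: Quy:3, Ola:2, Eli:4, Rae:3, Mia:5, Gus:3, Ben:6, Wes:2, Kim:5, Yui:3
Odd-degree vertices: Quy, Rae, Mia, Gus, Kim, Yui (6 total).
An Eulerian trail requires 0 or 2 odd-degree vertices; here there are 6.

No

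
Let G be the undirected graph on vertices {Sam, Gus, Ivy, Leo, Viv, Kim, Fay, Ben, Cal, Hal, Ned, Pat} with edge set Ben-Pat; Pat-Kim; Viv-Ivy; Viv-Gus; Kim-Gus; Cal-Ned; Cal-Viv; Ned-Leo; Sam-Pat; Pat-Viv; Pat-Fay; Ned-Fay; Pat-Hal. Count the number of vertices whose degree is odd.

6

Degrees: Sam:1, Gus:2, Ivy:1, Leo:1, Viv:4, Kim:2, Fay:2, Ben:1, Cal:2, Hal:1, Ned:3, Pat:6
Odd-degree vertices: Sam, Ivy, Leo, Ben, Hal, Ned.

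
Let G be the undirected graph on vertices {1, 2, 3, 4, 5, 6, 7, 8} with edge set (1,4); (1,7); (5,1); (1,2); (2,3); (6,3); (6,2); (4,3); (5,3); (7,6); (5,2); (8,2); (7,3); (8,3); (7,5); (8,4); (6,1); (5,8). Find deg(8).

Neighbors of 8: 2, 3, 4, 5.

4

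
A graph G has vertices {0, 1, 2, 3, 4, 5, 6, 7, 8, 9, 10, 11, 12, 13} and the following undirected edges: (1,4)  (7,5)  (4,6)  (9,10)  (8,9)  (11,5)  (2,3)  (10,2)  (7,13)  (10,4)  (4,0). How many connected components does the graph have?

3

Component: {12}
Component: {5, 7, 11, 13}
Component: {0, 1, 2, 3, 4, 6, 8, 9, 10}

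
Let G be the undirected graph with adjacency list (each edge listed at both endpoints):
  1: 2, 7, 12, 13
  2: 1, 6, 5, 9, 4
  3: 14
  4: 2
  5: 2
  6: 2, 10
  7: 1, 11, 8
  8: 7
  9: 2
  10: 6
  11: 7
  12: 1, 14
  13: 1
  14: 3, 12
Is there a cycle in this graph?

|V| = 14, |E| = 13, number of components = 1.
A forest on 14 vertices with 1 component has exactly 13 edges, which matches — so no cycle.

No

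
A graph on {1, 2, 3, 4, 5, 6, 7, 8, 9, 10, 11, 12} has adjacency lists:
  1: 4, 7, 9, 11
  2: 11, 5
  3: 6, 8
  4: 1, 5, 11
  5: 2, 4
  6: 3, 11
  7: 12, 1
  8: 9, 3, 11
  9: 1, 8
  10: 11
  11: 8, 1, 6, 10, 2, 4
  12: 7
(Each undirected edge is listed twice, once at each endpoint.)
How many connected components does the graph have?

Component: {1, 2, 3, 4, 5, 6, 7, 8, 9, 10, 11, 12}

1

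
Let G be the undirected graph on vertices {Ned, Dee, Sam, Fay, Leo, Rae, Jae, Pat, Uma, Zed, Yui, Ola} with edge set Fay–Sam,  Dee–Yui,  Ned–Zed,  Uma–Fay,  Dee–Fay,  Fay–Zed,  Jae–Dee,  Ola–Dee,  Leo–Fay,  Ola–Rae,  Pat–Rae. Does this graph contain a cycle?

No

The graph has 12 vertices, 11 edges, and 1 connected component.
Since 11 = 12 - 1, the graph is a forest and contains no cycle.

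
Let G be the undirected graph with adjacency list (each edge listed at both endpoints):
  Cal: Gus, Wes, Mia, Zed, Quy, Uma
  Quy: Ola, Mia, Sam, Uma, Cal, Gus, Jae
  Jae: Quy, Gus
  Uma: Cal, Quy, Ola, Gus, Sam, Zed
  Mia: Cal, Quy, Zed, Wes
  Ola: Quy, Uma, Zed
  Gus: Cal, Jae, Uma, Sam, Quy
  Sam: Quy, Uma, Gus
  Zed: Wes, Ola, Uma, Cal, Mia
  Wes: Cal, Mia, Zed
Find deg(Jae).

2

Neighbors of Jae: Quy, Gus.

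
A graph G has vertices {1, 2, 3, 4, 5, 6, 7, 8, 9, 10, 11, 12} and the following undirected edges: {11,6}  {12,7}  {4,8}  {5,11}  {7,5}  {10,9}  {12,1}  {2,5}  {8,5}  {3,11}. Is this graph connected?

Component: {9, 10}
Component: {1, 2, 3, 4, 5, 6, 7, 8, 11, 12}
There are 2 separate components, so the graph is not connected.

No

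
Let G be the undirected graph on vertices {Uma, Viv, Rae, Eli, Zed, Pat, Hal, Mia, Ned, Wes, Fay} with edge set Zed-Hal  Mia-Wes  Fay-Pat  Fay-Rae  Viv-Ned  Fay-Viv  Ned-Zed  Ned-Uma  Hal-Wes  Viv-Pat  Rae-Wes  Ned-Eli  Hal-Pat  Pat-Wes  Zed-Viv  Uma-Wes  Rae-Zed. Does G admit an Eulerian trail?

No

Degrees: Uma:2, Viv:4, Rae:3, Eli:1, Zed:4, Pat:4, Hal:3, Mia:1, Ned:4, Wes:5, Fay:3
Odd-degree vertices: Rae, Eli, Hal, Mia, Wes, Fay (6 total).
With 6 odd-degree vertices (more than two), no single trail can use every edge.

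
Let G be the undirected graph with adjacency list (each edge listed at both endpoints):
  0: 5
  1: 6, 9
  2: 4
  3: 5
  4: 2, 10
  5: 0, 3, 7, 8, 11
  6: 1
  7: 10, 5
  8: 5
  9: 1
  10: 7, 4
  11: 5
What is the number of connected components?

Component: {1, 6, 9}
Component: {0, 2, 3, 4, 5, 7, 8, 10, 11}

2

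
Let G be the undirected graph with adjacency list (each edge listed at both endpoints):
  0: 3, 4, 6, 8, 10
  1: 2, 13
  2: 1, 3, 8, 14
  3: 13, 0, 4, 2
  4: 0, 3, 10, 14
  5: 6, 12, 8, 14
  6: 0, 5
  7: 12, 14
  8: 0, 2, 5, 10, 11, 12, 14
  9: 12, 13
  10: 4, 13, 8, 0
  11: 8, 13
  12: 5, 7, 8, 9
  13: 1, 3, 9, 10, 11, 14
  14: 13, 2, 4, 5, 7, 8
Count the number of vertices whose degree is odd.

2

Degrees: 0:5, 1:2, 2:4, 3:4, 4:4, 5:4, 6:2, 7:2, 8:7, 9:2, 10:4, 11:2, 12:4, 13:6, 14:6
Odd-degree vertices: 0, 8.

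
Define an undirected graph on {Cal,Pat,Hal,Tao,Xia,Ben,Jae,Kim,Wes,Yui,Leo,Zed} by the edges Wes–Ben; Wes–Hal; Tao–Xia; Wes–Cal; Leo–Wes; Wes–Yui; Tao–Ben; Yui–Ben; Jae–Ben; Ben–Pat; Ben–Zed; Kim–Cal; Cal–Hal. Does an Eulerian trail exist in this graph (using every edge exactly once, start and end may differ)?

Degrees: Cal:3, Pat:1, Hal:2, Tao:2, Xia:1, Ben:6, Jae:1, Kim:1, Wes:5, Yui:2, Leo:1, Zed:1
Odd-degree vertices: Cal, Pat, Xia, Jae, Kim, Wes, Leo, Zed (8 total).
An Eulerian trail requires 0 or 2 odd-degree vertices; here there are 8.

No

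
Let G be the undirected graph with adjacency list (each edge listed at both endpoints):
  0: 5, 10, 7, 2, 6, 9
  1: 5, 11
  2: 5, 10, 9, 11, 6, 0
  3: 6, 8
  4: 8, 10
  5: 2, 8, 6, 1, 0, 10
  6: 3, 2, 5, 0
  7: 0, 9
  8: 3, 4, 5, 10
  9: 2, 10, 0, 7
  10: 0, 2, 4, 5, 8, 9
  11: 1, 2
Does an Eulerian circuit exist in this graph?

Degrees: 0:6, 1:2, 2:6, 3:2, 4:2, 5:6, 6:4, 7:2, 8:4, 9:4, 10:6, 11:2
All degrees are even and the non-isolated vertices are connected — an Eulerian circuit exists.

Yes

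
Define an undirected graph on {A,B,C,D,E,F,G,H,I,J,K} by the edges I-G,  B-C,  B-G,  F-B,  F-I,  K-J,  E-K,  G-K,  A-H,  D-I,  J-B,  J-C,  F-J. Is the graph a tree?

|V| = 11, |E| = 13.
It is not connected, so it is not a tree.

No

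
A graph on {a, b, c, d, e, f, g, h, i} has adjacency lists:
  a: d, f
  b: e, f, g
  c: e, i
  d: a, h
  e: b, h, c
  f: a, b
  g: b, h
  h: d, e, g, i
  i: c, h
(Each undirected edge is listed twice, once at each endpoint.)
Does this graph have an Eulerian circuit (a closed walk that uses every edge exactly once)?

Degrees: a:2, b:3, c:2, d:2, e:3, f:2, g:2, h:4, i:2
Vertices with odd degree: b, e. An Eulerian circuit requires all degrees even.

No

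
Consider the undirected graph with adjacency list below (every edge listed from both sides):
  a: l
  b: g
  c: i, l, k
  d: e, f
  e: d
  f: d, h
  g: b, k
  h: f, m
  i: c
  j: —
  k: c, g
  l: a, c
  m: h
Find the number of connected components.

3

Component: {j}
Component: {d, e, f, h, m}
Component: {a, b, c, g, i, k, l}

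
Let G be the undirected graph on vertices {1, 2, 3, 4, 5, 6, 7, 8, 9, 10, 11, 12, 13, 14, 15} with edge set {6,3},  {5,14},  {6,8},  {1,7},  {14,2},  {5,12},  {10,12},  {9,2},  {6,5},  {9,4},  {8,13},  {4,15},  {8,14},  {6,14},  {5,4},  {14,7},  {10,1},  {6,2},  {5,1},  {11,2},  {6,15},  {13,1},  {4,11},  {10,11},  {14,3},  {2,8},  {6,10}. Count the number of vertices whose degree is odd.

Degrees: 1:4, 2:5, 3:2, 4:4, 5:5, 6:7, 7:2, 8:4, 9:2, 10:4, 11:3, 12:2, 13:2, 14:6, 15:2
Odd-degree vertices: 2, 5, 6, 11.

4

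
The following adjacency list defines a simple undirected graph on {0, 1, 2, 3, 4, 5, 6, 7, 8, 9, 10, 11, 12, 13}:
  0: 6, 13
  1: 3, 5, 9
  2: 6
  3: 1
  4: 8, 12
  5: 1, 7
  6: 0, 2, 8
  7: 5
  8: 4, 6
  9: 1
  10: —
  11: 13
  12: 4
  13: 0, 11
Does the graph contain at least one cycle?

No

The graph has 14 vertices, 11 edges, and 3 connected components.
Since 11 = 14 - 3, the graph is a forest and contains no cycle.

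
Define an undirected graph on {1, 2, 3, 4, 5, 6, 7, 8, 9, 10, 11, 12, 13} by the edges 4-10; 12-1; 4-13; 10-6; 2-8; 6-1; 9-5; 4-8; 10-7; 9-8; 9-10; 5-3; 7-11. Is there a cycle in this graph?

|V| = 13, |E| = 13, number of components = 1.
One cycle is 10-9-8-4-10.

Yes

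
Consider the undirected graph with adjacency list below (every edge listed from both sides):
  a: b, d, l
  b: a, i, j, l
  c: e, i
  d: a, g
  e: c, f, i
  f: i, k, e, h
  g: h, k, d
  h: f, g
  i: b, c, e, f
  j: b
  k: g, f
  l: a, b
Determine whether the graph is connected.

Yes

A breadth-first search from a visits a, d, l, b, g, j, i, h, k, e, c, f — all 12 vertices — so the graph is connected.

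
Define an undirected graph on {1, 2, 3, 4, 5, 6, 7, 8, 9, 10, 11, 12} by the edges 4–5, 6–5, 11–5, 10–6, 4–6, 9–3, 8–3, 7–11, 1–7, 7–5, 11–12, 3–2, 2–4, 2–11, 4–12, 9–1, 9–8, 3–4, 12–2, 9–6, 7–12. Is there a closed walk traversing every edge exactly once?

No

Degrees: 1:2, 2:4, 3:4, 4:5, 5:4, 6:4, 7:4, 8:2, 9:4, 10:1, 11:4, 12:4
Vertices with odd degree: 4, 10. An Eulerian circuit requires all degrees even.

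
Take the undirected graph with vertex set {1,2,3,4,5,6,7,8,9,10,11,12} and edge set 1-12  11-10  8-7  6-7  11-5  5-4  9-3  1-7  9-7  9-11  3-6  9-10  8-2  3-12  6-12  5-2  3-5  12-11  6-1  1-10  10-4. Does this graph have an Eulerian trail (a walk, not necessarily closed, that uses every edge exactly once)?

Yes

Degrees: 1:4, 2:2, 3:4, 4:2, 5:4, 6:4, 7:4, 8:2, 9:4, 10:4, 11:4, 12:4
Odd-degree vertices: none (0 total).
The non-isolated vertices are connected and exactly 0 have odd degree, so an Eulerian trail exists.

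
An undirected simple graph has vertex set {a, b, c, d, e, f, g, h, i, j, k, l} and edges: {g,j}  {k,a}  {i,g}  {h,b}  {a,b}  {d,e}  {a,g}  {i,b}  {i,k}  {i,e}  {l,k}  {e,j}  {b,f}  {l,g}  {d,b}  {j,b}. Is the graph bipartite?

Yes

A valid 2-coloring puts {b, c, e, g, k} on one side and {a, d, f, h, i, j, l} on the other; every edge crosses between the two sides.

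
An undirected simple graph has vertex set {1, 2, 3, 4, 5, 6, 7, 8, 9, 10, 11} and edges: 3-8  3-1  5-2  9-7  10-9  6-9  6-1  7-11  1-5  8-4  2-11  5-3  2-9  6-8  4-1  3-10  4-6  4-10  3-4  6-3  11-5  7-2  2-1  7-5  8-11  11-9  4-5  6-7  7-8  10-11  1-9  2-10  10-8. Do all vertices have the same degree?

Degrees: 1:6, 2:6, 3:6, 4:6, 5:6, 6:6, 7:6, 8:6, 9:6, 10:6, 11:6
All degrees equal 6; the graph is regular.

Yes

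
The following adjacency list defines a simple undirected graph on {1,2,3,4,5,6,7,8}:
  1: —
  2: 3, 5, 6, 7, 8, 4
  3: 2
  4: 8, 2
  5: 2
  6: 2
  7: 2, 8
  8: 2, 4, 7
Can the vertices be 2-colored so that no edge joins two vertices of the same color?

No

7-2-8-7 is an odd cycle (length 3), and a bipartite graph can contain only even cycles.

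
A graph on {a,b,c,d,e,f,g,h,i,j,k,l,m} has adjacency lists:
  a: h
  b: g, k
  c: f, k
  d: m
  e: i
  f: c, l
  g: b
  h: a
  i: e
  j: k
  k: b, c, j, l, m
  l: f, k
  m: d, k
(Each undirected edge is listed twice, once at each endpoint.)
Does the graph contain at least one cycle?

Yes

The graph has 13 vertices, 11 edges, and 3 connected components.
Since 11 > 13 - 3, a cycle must exist; for instance k-c-f-l-k.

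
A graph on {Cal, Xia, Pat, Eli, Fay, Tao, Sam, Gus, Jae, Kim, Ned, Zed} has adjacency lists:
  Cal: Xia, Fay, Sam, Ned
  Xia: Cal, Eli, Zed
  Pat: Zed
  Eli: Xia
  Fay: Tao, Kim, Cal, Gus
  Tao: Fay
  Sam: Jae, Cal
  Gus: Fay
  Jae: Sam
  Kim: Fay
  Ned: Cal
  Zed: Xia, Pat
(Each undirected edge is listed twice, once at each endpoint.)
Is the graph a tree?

The graph has 12 vertices and 11 edges.
It is connected with exactly 11 edges, hence acyclic — it is a tree.

Yes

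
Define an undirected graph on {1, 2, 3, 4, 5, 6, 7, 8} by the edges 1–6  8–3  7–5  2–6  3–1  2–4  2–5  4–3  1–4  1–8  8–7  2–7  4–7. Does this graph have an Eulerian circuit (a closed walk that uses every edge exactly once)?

No

Degrees: 1:4, 2:4, 3:3, 4:4, 5:2, 6:2, 7:4, 8:3
Vertices with odd degree: 3, 8. An Eulerian circuit requires all degrees even.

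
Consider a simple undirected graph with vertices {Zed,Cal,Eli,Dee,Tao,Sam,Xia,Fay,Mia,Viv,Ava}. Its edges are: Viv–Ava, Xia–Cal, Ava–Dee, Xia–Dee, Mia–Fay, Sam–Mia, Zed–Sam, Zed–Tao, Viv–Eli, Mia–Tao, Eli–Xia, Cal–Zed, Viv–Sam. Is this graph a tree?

The graph has 11 vertices and 13 edges.
Connected but with 13 > 10 edges, so it has a cycle and is not a tree.

No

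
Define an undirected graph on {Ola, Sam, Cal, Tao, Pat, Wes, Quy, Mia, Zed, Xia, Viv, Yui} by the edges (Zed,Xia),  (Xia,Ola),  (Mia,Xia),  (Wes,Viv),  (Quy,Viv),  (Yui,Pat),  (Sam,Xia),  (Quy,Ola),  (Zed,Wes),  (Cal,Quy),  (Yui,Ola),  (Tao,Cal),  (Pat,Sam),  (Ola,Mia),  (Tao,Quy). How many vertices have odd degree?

0

Degrees: Ola:4, Sam:2, Cal:2, Tao:2, Pat:2, Wes:2, Quy:4, Mia:2, Zed:2, Xia:4, Viv:2, Yui:2
Odd-degree vertices: none.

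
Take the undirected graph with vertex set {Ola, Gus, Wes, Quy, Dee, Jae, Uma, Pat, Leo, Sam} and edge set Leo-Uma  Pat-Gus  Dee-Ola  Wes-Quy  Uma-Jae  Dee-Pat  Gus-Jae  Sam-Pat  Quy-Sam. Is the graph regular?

No

Degrees: Ola:1, Gus:2, Wes:1, Quy:2, Dee:2, Jae:2, Uma:2, Pat:3, Leo:1, Sam:2
Degrees are not all equal (e.g. deg(Ola)=1 but deg(Pat)=3); not regular.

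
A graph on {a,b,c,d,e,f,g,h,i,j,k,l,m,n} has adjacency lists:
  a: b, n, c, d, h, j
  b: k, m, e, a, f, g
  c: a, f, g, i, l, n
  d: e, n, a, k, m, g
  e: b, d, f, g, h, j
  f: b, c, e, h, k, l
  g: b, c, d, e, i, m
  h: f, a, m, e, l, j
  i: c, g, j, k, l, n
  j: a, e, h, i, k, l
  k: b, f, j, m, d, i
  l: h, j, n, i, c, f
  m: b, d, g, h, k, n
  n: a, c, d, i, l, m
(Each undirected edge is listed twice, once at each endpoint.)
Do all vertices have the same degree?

Yes

Degrees: a:6, b:6, c:6, d:6, e:6, f:6, g:6, h:6, i:6, j:6, k:6, l:6, m:6, n:6
Every vertex has degree 6, so the graph is 6-regular.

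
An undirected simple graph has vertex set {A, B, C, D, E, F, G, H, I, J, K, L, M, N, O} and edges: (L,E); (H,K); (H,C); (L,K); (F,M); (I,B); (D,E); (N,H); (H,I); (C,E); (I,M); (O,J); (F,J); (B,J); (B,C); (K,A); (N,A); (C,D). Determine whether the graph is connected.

Component: {G}
Component: {A, B, C, D, E, F, H, I, J, K, L, M, N, O}
There are 2 separate components, so the graph is not connected.

No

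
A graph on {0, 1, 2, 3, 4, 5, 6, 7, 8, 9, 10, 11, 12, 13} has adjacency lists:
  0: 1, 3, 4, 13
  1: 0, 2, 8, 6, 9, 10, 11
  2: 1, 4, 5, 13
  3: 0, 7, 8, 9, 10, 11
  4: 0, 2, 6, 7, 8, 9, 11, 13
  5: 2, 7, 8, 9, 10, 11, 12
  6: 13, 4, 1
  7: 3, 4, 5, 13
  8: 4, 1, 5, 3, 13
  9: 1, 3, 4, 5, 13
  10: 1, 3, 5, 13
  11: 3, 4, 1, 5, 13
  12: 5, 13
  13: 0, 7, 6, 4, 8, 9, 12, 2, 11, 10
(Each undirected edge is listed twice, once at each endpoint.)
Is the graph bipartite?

No

The cycle 0-4-13-0 has length 3, which is odd, so the graph is not bipartite.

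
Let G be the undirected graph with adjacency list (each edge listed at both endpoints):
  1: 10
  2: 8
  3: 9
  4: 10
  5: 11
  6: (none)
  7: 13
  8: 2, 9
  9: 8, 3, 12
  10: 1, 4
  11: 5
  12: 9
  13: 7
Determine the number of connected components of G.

Component: {6}
Component: {5, 11}
Component: {7, 13}
Component: {1, 4, 10}
Component: {2, 3, 8, 9, 12}

5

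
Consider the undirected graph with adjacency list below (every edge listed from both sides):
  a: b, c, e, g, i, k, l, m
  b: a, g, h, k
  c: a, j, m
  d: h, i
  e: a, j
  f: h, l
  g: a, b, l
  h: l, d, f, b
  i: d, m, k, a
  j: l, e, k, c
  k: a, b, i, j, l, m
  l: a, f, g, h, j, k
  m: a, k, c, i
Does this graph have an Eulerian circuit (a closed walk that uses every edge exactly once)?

No

Degrees: a:8, b:4, c:3, d:2, e:2, f:2, g:3, h:4, i:4, j:4, k:6, l:6, m:4
Vertices with odd degree: c, g. An Eulerian circuit requires all degrees even.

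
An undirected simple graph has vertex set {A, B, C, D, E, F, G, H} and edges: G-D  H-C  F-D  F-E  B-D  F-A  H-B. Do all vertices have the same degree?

Degrees: A:1, B:2, C:1, D:3, E:1, F:3, G:1, H:2
Degrees are not all equal (e.g. deg(A)=1 but deg(D)=3); not regular.

No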